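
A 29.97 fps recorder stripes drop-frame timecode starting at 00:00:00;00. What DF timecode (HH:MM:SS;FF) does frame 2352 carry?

Ten DF minutes hold 17982 frames, so frame 2352 lies in block 0 (frames 0–17981) with 2352 frames into that block.
The block's first minute is 1800 frames and the rest 1798 each; 2352 frames reaches minute 1, so 0 × 18 + 1 × 2 = 2 labels have been skipped so far.
Adding those back, label number 2352 + 2 = 2354 at 30 labels/s is 78 s + 14 f = 0 h 1 min 18 s frame 14, i.e. 00:01:18;14.

00:01:18;14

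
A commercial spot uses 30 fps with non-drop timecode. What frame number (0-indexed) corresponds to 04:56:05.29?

frame 532979

Total seconds to the label: (4 × 3600 + 56 × 60 + 5) = 17765.
Frame index = 17765 × 30 + 29 = 532979.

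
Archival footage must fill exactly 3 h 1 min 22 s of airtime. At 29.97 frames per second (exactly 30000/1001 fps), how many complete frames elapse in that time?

326133 frames

3 h 1 min 22 s = 10882 s.
Frames = 10882 × 30000/1001 = 326460000/1001 ≈ 326133.8661.
Complete frames: 326133.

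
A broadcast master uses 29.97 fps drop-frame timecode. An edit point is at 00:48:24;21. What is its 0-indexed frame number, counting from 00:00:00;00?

87053

Complete 10-minute blocks: 4, each 17982 frames → 71928.
Remaining 8 whole minutes in the current block: 1800 + 7 × 1798 = 14386 frames.
Within the current minute: 24 × 30 + 21 − 2 = 739 (labels ;00/;01 skipped at this minute). Total = 71928 + 14386 + 739 = 87053.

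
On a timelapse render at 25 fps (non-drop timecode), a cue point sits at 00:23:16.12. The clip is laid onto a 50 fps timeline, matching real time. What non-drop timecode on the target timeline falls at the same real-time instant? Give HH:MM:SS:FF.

Source frame index: (0×3600 + 23×60 + 16) × 25 + 12 = 34912.
Real time: 34912 / (25) = 34912/25 s.
Target frame: (34912/25) × (50) = 69824.
At 50 labels/s: frame 69824 → 00:23:16:24.

00:23:16:24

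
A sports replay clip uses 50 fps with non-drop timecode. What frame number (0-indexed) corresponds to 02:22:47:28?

428378

Total seconds to the label: (2 × 3600 + 22 × 60 + 47) = 8567.
Frame index = 8567 × 50 + 28 = 428378.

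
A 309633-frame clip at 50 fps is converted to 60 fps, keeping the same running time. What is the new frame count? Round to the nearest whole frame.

Frames at target rate = 309633 × (60) / (50) = 1857798/5 ≈ 371559.600.
Nearest whole frame: 371560.

371560 frames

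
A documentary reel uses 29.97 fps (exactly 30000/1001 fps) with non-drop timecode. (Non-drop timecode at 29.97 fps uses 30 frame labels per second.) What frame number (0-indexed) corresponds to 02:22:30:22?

Total seconds to the label: (2 × 3600 + 22 × 60 + 30) = 8550.
Frame index = 8550 × 30 + 22 = 256522.

frame 256522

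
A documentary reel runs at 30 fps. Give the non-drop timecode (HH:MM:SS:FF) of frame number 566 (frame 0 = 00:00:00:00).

566 ÷ 30 = 18 full seconds, remainder 26 frames.
18 s = 0 h 0 min 18 s.
Timecode: 00:00:18:26.

00:00:18:26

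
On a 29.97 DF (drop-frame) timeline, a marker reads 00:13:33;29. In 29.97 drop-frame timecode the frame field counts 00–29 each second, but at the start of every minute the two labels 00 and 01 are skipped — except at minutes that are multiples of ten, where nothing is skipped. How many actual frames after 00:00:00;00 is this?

Complete 10-minute blocks: 1, each 17982 frames → 17982.
Remaining 3 whole minutes in the current block: 1800 + 2 × 1798 = 5396 frames.
Within the current minute: 33 × 30 + 29 − 2 = 1017 (labels ;00/;01 skipped at this minute). Total = 17982 + 5396 + 1017 = 24395.

24395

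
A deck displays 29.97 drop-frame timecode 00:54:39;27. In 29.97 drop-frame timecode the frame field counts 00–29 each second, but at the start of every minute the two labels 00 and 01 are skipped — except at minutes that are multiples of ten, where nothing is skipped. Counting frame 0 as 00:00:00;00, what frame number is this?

As if non-drop at 30 labels/s: (0 × 3600 + 54 × 60 + 39) × 30 + 27 = 98397.
Minute boundaries passed: 54; those not divisible by 10: 54 − 5 = 49; dropped labels = 2 × 49 = 98.
Actual frame index = 98397 − 98 = 98299.

98299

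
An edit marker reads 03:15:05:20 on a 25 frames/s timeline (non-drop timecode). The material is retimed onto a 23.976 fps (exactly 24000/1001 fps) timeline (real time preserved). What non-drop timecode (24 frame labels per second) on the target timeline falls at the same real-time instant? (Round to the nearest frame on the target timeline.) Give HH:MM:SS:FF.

Source frame index: (3×3600 + 15×60 + 5) × 25 + 20 = 292645.
Real time: 292645 / (25) = 58529/5 s.
Target frame: (58529/5) × (24000/1001) = 280939200/1001 ≈ 280658.541 → 280659.
At 24 labels/s: frame 280659 → 03:14:54:03.

03:14:54:03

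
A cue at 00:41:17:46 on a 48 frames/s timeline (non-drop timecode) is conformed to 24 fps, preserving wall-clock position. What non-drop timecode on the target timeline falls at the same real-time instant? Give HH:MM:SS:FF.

00:41:17:23

Source frame index: (0×3600 + 41×60 + 17) × 48 + 46 = 118942.
Real time: 118942 / (48) = 59471/24 s.
Target frame: (59471/24) × (24) = 59471.
At 24 labels/s: frame 59471 → 00:41:17:23.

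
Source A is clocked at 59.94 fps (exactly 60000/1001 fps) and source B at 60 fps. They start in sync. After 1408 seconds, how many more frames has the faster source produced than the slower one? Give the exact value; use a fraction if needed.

A emits 60000/1001 × 1408 = 7680000/91 frames; B emits 60 × 1408 = 84480.
Difference = 7680/91 frames (≈ 84.3956); B is ahead of A.

7680/91 frames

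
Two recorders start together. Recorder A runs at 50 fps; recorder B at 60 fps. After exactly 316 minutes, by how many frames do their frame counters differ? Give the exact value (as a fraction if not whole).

316 min = 18960 s.
A emits 50 × 18960 = 948000 frames; B emits 60 × 18960 = 1137600.
Difference = 189600 frames; B is ahead of A.

189600 frames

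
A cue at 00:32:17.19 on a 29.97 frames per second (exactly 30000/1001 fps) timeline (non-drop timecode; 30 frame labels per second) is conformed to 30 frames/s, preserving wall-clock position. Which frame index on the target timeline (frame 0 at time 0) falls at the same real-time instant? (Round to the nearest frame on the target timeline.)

Source frame index: (0×3600 + 32×60 + 17) × 30 + 19 = 58129.
Real time: 58129 / (30000/1001) = 58187129/30000 s.
Target frame: (58187129/30000) × (30) = 58187129/1000 ≈ 58187.129 → 58187.

frame 58187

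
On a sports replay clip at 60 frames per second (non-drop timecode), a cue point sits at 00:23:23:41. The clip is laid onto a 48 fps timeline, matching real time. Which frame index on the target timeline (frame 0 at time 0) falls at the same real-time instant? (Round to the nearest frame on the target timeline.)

Source frame index: (0×3600 + 23×60 + 23) × 60 + 41 = 84221.
Real time: 84221 / (60) = 84221/60 s.
Target frame: (84221/60) × (48) = 336884/5 ≈ 67376.800 → 67377.

frame 67377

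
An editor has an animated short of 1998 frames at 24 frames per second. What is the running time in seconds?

83.25 seconds

Running time = 1998 / (24) = 83.25 s.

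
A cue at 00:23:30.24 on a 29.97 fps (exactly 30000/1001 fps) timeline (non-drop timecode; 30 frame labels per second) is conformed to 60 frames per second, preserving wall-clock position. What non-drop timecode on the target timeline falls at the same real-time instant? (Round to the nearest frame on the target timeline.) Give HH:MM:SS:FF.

00:23:32:13

Source frame index: (0×3600 + 23×60 + 30) × 30 + 24 = 42324.
Real time: 42324 / (30000/1001) = 3530527/2500 s.
Target frame: (3530527/2500) × (60) = 10591581/125 ≈ 84732.648 → 84733.
At 60 labels/s: frame 84733 → 00:23:32:13.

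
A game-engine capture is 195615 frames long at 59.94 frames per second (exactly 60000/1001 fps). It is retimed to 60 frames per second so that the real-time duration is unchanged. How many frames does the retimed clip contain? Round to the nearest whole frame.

Frames at target rate = 195615 × (60) / (60000/1001) = 39162123/200 ≈ 195810.615.
Nearest whole frame: 195811.

195811 frames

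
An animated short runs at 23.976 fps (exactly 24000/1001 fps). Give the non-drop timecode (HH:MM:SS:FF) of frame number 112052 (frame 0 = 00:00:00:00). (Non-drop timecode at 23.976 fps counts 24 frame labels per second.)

01:17:48:20

112052 ÷ 24 = 4668 full seconds, remainder 20 frames.
4668 s = 1 h 17 min 48 s.
Timecode: 01:17:48:20.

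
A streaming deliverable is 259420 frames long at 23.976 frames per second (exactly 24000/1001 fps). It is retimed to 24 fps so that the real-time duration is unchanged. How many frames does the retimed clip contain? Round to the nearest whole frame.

Frames at target rate = 259420 × (24) / (24000/1001) = 12983971/50 ≈ 259679.420.
Nearest whole frame: 259679.

259679 frames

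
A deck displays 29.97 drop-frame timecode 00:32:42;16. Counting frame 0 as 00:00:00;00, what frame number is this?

58818

As if non-drop at 30 labels/s: (0 × 3600 + 32 × 60 + 42) × 30 + 16 = 58876.
Minute boundaries passed: 32; those not divisible by 10: 32 − 3 = 29; dropped labels = 2 × 29 = 58.
Actual frame index = 58876 − 58 = 58818.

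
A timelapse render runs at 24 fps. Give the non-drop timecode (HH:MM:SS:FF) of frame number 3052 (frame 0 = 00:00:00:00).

00:02:07:04

3052 ÷ 24 = 127 full seconds, remainder 4 frames.
127 s = 0 h 2 min 7 s.
Timecode: 00:02:07:04.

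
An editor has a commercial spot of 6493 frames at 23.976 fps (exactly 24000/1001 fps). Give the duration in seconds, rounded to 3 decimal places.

270.812 seconds

Running time = 6493 × 1001/24000 = 6499493/24000 s ≈ 270.812 s.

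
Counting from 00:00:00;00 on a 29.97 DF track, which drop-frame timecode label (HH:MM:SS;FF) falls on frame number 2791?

00:01:33;03

Each 10-minute DF block holds 10 × 60 × 30 − 9 × 2 = 17982 frames. 2791 ÷ 17982 → 0 full blocks, remainder 2791.
Within the partial block the first minute is 1800 frames and each further minute 1798, so 1 further minute boundary passed. Total skipped labels = 18 × 0 + 2 × 1 = 2.
Non-drop label index = 2791 + 2 = 2793; at 30 labels/s that is 00:01:33:03, i.e. DF 00:01:33;03.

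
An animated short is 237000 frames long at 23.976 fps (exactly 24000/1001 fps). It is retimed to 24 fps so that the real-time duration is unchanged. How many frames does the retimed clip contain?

237237 frames

Target frames = source frames × (target rate / source rate) = 237000 × (24)/(24000/1001) = 237000 × 1001/1000 = 237237.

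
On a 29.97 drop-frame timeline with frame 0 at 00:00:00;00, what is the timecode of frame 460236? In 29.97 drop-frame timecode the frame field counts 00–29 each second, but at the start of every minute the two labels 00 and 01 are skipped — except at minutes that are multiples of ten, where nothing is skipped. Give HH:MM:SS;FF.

Each 10-minute DF block holds 10 × 60 × 30 − 9 × 2 = 17982 frames. 460236 ÷ 17982 → 25 full blocks, remainder 10686.
Within the partial block the first minute is 1800 frames and each further minute 1798, so 5 further minute boundaries passed. Total skipped labels = 18 × 25 + 2 × 5 = 460.
Non-drop label index = 460236 + 460 = 460696; at 30 labels/s that is 04:15:56:16, i.e. DF 04:15:56;16.

04:15:56;16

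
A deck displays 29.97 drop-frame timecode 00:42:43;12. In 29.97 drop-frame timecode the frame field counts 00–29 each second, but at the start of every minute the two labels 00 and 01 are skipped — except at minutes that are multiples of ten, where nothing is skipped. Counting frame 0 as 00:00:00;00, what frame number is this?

As if non-drop at 30 labels/s: (0 × 3600 + 42 × 60 + 43) × 30 + 12 = 76902.
Minute boundaries passed: 42; those not divisible by 10: 42 − 4 = 38; dropped labels = 2 × 38 = 76.
Actual frame index = 76902 − 76 = 76826.

76826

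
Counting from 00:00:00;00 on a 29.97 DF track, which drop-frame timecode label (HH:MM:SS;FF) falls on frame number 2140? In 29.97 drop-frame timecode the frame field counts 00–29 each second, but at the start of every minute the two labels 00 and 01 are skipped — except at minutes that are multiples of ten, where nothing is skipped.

Each 10-minute DF block holds 10 × 60 × 30 − 9 × 2 = 17982 frames. 2140 ÷ 17982 → 0 full blocks, remainder 2140.
Within the partial block the first minute is 1800 frames and each further minute 1798, so 1 further minute boundary passed. Total skipped labels = 18 × 0 + 2 × 1 = 2.
Non-drop label index = 2140 + 2 = 2142; at 30 labels/s that is 00:01:11:12, i.e. DF 00:01:11;12.

00:01:11;12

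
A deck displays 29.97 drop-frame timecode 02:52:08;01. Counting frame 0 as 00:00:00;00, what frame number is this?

309531

Complete 10-minute blocks: 17, each 17982 frames → 305694.
Remaining 2 whole minutes in the current block: 1800 + 1 × 1798 = 3598 frames.
Within the current minute: 8 × 30 + 1 − 2 = 239 (labels ;00/;01 skipped at this minute). Total = 305694 + 3598 + 239 = 309531.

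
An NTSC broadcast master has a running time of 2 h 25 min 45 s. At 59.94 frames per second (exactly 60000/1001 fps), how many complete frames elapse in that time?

524175 frames

2 h 25 min 45 s = 8745 s.
Frames = 8745 × 60000/1001 = 47700000/91 ≈ 524175.8242.
Complete frames: 524175.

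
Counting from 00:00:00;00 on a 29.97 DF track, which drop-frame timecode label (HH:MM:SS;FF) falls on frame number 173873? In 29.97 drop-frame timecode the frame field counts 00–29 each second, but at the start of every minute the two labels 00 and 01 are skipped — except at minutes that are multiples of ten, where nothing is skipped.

01:36:41;17

Each 10-minute DF block holds 10 × 60 × 30 − 9 × 2 = 17982 frames. 173873 ÷ 17982 → 9 full blocks, remainder 12035.
Within the partial block the first minute is 1800 frames and each further minute 1798, so 6 further minute boundaries passed. Total skipped labels = 18 × 9 + 2 × 6 = 174.
Non-drop label index = 173873 + 174 = 174047; at 30 labels/s that is 01:36:41:17, i.e. DF 01:36:41;17.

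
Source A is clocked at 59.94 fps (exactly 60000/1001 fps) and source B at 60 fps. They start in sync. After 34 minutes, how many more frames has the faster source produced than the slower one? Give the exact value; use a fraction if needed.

122400/1001 frames

34 min = 2040 s.
A emits 60000/1001 × 2040 = 122400000/1001 frames; B emits 60 × 2040 = 122400.
Difference = 122400/1001 frames (≈ 122.2777); B is ahead of A.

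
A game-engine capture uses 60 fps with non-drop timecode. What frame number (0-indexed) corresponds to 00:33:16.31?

119791

Total seconds to the label: (0 × 3600 + 33 × 60 + 16) = 1996.
Frame index = 1996 × 60 + 31 = 119791.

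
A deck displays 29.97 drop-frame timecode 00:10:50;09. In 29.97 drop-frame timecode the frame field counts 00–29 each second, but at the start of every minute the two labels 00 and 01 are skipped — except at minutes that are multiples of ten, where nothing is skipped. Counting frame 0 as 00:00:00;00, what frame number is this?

Complete 10-minute blocks: 1, each 17982 frames → 17982.
Remaining 0 whole minutes in the current block: 0 frames.
Within the current minute: 50 × 30 + 9 = 1509. Total = 17982 + 0 + 1509 = 19491.

19491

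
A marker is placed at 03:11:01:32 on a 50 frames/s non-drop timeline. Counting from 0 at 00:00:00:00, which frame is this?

frame 573082

Total seconds to the label: (3 × 3600 + 11 × 60 + 1) = 11461.
Frame index = 11461 × 50 + 32 = 573082.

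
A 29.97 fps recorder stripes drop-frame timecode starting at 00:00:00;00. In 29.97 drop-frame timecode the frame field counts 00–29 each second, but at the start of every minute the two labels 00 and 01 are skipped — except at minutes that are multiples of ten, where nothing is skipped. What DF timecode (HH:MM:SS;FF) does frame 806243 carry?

07:28:21;21

Each 10-minute DF block holds 10 × 60 × 30 − 9 × 2 = 17982 frames. 806243 ÷ 17982 → 44 full blocks, remainder 15035.
Within the partial block the first minute is 1800 frames and each further minute 1798, so 8 further minute boundaries passed. Total skipped labels = 18 × 44 + 2 × 8 = 808.
Non-drop label index = 806243 + 808 = 807051; at 30 labels/s that is 07:28:21:21, i.e. DF 07:28:21;21.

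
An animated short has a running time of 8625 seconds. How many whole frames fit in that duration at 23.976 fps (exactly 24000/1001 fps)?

Frames = 8625 × 24000/1001 = 207000000/1001 ≈ 206793.2068.
Complete frames: 206793.

206793 frames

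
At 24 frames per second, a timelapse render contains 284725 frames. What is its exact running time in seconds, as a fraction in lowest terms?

284725/24 seconds

Running time = 284725 ÷ (24) = 284725 × 1/24 = 284725/24 s.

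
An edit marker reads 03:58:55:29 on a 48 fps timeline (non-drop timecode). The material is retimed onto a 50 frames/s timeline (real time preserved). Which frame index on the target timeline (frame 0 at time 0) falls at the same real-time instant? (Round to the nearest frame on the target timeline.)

Source frame index: (3×3600 + 58×60 + 55) × 48 + 29 = 688109.
Real time: 688109 / (48) = 688109/48 s.
Target frame: (688109/48) × (50) = 17202725/24 ≈ 716780.208 → 716780.

frame 716780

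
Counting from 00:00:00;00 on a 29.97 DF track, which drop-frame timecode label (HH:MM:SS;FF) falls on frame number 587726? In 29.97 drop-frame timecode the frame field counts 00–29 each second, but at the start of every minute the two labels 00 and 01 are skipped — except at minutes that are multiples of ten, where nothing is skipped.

Ten DF minutes hold 17982 frames, so frame 587726 lies in block 32 (frames 575424–593405) with 12302 frames into that block.
The block's first minute is 1800 frames and the rest 1798 each; 12302 frames reaches minute 6, so 32 × 18 + 6 × 2 = 588 labels have been skipped so far.
Adding those back, label number 587726 + 588 = 588314 at 30 labels/s is 19610 s + 14 f = 5 h 26 min 50 s frame 14, i.e. 05:26:50;14.

05:26:50;14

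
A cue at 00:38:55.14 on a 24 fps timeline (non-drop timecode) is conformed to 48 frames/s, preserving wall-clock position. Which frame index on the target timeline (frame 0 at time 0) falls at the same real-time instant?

Source frame index: (0×3600 + 38×60 + 55) × 24 + 14 = 56054.
Real time: 56054 / (24) = 28027/12 s.
Target frame: (28027/12) × (48) = 112108.

frame 112108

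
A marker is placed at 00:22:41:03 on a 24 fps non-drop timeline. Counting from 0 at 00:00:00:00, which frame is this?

frame 32667

Total seconds to the label: (0 × 3600 + 22 × 60 + 41) = 1361.
Frame index = 1361 × 24 + 3 = 32667.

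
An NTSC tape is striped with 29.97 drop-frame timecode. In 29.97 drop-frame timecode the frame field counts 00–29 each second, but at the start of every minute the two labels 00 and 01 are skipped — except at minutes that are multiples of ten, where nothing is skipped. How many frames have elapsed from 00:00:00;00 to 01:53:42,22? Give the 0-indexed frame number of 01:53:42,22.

Complete 10-minute blocks: 11, each 17982 frames → 197802.
Remaining 3 whole minutes in the current block: 1800 + 2 × 1798 = 5396 frames.
Within the current minute: 42 × 30 + 22 − 2 = 1280 (labels ;00/;01 skipped at this minute). Total = 197802 + 5396 + 1280 = 204478.

204478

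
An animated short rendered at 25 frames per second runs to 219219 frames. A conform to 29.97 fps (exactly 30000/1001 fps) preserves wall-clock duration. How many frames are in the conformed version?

Target frames = source frames × (target rate / source rate) = 219219 × (30000/1001)/(25) = 219219 × 1200/1001 = 262800.

262800 frames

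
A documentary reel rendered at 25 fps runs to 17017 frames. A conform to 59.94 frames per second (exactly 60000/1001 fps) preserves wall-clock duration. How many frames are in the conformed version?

Target frames = source frames × (target rate / source rate) = 17017 × (60000/1001)/(25) = 17017 × 2400/1001 = 40800.

40800 frames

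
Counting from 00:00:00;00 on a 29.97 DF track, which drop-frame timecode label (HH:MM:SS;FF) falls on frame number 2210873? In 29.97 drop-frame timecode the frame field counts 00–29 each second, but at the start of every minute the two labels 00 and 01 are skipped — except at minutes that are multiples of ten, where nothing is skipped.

Each 10-minute DF block holds 10 × 60 × 30 − 9 × 2 = 17982 frames. 2210873 ÷ 17982 → 122 full blocks, remainder 17069.
Within the partial block the first minute is 1800 frames and each further minute 1798, so 9 further minute boundaries passed. Total skipped labels = 18 × 122 + 2 × 9 = 2214.
Non-drop label index = 2210873 + 2214 = 2213087; at 30 labels/s that is 20:29:29:17, i.e. DF 20:29:29;17.

20:29:29;17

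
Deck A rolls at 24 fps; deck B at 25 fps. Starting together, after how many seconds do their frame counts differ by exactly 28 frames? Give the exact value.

The gap grows by |25 − 24| = 1 frame per second.
Time for a 28-frame gap: 28 ÷ (1) = 28 s.

28 seconds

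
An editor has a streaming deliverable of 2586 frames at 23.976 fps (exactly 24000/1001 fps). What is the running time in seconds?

107.85775 seconds

Running time = 2586 / (24000/1001) = 107.85775 s.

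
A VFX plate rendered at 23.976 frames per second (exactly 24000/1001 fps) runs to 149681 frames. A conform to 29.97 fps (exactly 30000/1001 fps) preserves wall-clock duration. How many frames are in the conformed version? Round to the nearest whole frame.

187101 frames

Frames at target rate = 149681 × (30000/1001) / (24000/1001) = 748405/4 ≈ 187101.250.
Nearest whole frame: 187101.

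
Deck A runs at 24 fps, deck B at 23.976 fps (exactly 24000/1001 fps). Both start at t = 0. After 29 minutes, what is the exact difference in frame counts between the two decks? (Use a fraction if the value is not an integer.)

41760/1001 frames

29 min = 1740 s.
A emits 24 × 1740 = 41760 frames; B emits 24000/1001 × 1740 = 41760000/1001.
Difference = 41760/1001 frames (≈ 41.7183); B is behind A.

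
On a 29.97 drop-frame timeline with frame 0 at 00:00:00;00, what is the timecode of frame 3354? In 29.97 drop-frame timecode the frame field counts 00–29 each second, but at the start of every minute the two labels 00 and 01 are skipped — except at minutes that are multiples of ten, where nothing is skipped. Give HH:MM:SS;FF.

00:01:51;26

Each 10-minute DF block holds 10 × 60 × 30 − 9 × 2 = 17982 frames. 3354 ÷ 17982 → 0 full blocks, remainder 3354.
Within the partial block the first minute is 1800 frames and each further minute 1798, so 1 further minute boundary passed. Total skipped labels = 18 × 0 + 2 × 1 = 2.
Non-drop label index = 3354 + 2 = 3356; at 30 labels/s that is 00:01:51:26, i.e. DF 00:01:51;26.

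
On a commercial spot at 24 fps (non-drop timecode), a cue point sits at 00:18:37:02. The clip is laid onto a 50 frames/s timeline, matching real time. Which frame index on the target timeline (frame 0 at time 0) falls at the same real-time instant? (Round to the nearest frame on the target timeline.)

Source frame index: (0×3600 + 18×60 + 37) × 24 + 2 = 26810.
Real time: 26810 / (24) = 13405/12 s.
Target frame: (13405/12) × (50) = 335125/6 ≈ 55854.167 → 55854.

frame 55854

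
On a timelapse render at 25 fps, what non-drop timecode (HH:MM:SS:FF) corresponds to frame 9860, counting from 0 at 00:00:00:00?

9860 ÷ 25 = 394 full seconds, remainder 10 frames.
394 s = 0 h 6 min 34 s.
Timecode: 00:06:34:10.

00:06:34:10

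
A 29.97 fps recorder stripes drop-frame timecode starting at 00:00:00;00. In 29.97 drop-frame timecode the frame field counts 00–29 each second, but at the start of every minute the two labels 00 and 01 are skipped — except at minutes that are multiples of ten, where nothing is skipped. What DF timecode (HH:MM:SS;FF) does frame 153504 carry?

Each 10-minute DF block holds 10 × 60 × 30 − 9 × 2 = 17982 frames. 153504 ÷ 17982 → 8 full blocks, remainder 9648.
Within the partial block the first minute is 1800 frames and each further minute 1798, so 5 further minute boundaries passed. Total skipped labels = 18 × 8 + 2 × 5 = 154.
Non-drop label index = 153504 + 154 = 153658; at 30 labels/s that is 01:25:21:28, i.e. DF 01:25:21;28.

01:25:21;28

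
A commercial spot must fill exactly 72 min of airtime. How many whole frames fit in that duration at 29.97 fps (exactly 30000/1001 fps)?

129470 frames

72 min = 4320 s.
Frames = 4320 × 30000/1001 = 129600000/1001 ≈ 129470.5295.
Complete frames: 129470.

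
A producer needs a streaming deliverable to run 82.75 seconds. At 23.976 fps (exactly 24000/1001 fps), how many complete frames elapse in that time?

Frames = 82.75 × 24000/1001 = 1986000/1001 ≈ 1984.0160.
Complete frames: 1984.

1984 frames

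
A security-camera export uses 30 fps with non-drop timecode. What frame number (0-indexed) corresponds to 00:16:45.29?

frame 30179

Total seconds to the label: (0 × 3600 + 16 × 60 + 45) = 1005.
Frame index = 1005 × 30 + 29 = 30179.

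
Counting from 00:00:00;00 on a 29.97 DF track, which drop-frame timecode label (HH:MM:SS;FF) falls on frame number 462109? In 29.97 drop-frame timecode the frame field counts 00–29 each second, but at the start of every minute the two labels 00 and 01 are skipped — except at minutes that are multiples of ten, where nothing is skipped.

04:16:59;01

Ten DF minutes hold 17982 frames, so frame 462109 lies in block 25 (frames 449550–467531) with 12559 frames into that block.
The block's first minute is 1800 frames and the rest 1798 each; 12559 frames reaches minute 6, so 25 × 18 + 6 × 2 = 462 labels have been skipped so far.
Adding those back, label number 462109 + 462 = 462571 at 30 labels/s is 15419 s + 1 f = 4 h 16 min 59 s frame 1, i.e. 04:16:59;01.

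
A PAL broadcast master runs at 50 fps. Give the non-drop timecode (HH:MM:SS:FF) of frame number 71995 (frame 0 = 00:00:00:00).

00:23:59:45

71995 ÷ 50 = 1439 full seconds, remainder 45 frames.
1439 s = 0 h 23 min 59 s.
Timecode: 00:23:59:45.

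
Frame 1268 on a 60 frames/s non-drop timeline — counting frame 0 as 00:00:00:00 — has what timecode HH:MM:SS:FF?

00:00:21:08

1268 ÷ 60 = 21 full seconds, remainder 8 frames.
21 s = 0 h 0 min 21 s.
Timecode: 00:00:21:08.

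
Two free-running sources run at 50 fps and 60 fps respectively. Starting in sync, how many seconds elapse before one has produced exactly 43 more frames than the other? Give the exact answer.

4.3 seconds

The gap grows by |60 − 50| = 10 frames per second.
Time for a 43-frame gap: 43 ÷ (10) = 4.3 s.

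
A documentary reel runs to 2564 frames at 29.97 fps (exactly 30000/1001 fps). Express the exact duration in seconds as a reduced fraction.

Running time = 2564 ÷ (30000/1001) = 2564 × 1001/30000 = 641641/7500 s.

641641/7500 seconds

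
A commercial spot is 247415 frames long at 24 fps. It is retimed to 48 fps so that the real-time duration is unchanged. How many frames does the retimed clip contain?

Target frames = source frames × (target rate / source rate) = 247415 × (48)/(24) = 247415 × 2 = 494830.

494830 frames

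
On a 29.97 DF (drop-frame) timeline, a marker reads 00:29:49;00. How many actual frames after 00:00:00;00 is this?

53616

Complete 10-minute blocks: 2, each 17982 frames → 35964.
Remaining 9 whole minutes in the current block: 1800 + 8 × 1798 = 16184 frames.
Within the current minute: 49 × 30 + 0 − 2 = 1468 (labels ;00/;01 skipped at this minute). Total = 35964 + 16184 + 1468 = 53616.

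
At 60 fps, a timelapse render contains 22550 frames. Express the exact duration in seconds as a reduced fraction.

2255/6 seconds

Running time = 22550 ÷ (60) = 22550 × 1/60 = 2255/6 s.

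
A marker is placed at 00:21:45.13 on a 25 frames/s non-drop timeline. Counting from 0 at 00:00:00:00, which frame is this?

frame 32638

Total seconds to the label: (0 × 3600 + 21 × 60 + 45) = 1305.
Frame index = 1305 × 25 + 13 = 32638.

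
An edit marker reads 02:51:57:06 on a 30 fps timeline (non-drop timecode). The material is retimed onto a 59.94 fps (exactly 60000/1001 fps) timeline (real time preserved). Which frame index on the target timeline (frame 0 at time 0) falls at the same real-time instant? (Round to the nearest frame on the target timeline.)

frame 618414

Source frame index: (2×3600 + 51×60 + 57) × 30 + 6 = 309516.
Real time: 309516 / (30) = 51586/5 s.
Target frame: (51586/5) × (60000/1001) = 619032000/1001 ≈ 618413.586 → 618414.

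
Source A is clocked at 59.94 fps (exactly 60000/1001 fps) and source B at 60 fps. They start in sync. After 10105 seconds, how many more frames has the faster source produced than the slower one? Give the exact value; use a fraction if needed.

A emits 60000/1001 × 10105 = 606300000/1001 frames; B emits 60 × 10105 = 606300.
Difference = 606300/1001 frames (≈ 605.6943); B is ahead of A.

606300/1001 frames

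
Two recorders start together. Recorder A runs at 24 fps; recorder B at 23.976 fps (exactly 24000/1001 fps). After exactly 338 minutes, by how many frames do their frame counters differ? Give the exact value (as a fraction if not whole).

338 min = 20280 s.
A emits 24 × 20280 = 486720 frames; B emits 24000/1001 × 20280 = 37440000/77.
Difference = 37440/77 frames (≈ 486.2338); B is behind A.

37440/77 frames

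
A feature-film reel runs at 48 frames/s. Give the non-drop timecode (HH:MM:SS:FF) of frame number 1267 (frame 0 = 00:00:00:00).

00:00:26:19

1267 ÷ 48 = 26 full seconds, remainder 19 frames.
26 s = 0 h 0 min 26 s.
Timecode: 00:00:26:19.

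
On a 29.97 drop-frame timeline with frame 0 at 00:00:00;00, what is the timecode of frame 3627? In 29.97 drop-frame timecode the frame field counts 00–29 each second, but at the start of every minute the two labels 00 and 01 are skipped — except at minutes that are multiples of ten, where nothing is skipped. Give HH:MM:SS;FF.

Ten DF minutes hold 17982 frames, so frame 3627 lies in block 0 (frames 0–17981) with 3627 frames into that block.
The block's first minute is 1800 frames and the rest 1798 each; 3627 frames reaches minute 2, so 0 × 18 + 2 × 2 = 4 labels have been skipped so far.
Adding those back, label number 3627 + 4 = 3631 at 30 labels/s is 121 s + 1 f = 0 h 2 min 1 s frame 1, i.e. 00:02:01;01.

00:02:01;01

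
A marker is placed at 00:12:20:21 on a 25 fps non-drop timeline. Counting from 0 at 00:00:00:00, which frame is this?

frame 18521

Total seconds to the label: (0 × 3600 + 12 × 60 + 20) = 740.
Frame index = 740 × 25 + 21 = 18521.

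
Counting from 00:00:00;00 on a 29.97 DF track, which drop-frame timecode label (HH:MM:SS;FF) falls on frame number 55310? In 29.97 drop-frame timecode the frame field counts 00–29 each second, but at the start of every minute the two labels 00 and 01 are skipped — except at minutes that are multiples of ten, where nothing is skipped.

00:30:45;14

Ten DF minutes hold 17982 frames, so frame 55310 lies in block 3 (frames 53946–71927) with 1364 frames into that block.
The block's first minute is 1800 frames and the rest 1798 each; 1364 frames reaches minute 0, so 3 × 18 + 0 × 2 = 54 labels have been skipped so far.
Adding those back, label number 55310 + 54 = 55364 at 30 labels/s is 1845 s + 14 f = 0 h 30 min 45 s frame 14, i.e. 00:30:45;14.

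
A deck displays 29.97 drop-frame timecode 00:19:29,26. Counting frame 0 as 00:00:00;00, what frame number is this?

As if non-drop at 30 labels/s: (0 × 3600 + 19 × 60 + 29) × 30 + 26 = 35096.
Minute boundaries passed: 19; those not divisible by 10: 19 − 1 = 18; dropped labels = 2 × 18 = 36.
Actual frame index = 35096 − 36 = 35060.

35060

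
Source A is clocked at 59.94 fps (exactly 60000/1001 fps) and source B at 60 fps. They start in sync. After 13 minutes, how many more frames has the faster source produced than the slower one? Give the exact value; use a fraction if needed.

13 min = 780 s.
A emits 60000/1001 × 780 = 3600000/77 frames; B emits 60 × 780 = 46800.
Difference = 3600/77 frames (≈ 46.7532); B is ahead of A.

3600/77 frames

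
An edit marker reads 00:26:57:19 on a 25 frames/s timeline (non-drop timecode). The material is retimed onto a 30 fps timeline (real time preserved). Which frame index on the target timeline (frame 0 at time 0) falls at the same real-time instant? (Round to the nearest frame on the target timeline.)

Source frame index: (0×3600 + 26×60 + 57) × 25 + 19 = 40444.
Real time: 40444 / (25) = 40444/25 s.
Target frame: (40444/25) × (30) = 242664/5 ≈ 48532.800 → 48533.

frame 48533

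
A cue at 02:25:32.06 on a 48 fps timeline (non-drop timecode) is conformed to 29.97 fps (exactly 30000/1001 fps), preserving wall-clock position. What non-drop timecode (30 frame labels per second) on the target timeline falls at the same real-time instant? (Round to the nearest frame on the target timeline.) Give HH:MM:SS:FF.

Source frame index: (2×3600 + 25×60 + 32) × 48 + 6 = 419142.
Real time: 419142 / (48) = 69857/8 s.
Target frame: (69857/8) × (30000/1001) = 261963750/1001 ≈ 261702.048 → 261702.
At 30 labels/s: frame 261702 → 02:25:23:12.

02:25:23:12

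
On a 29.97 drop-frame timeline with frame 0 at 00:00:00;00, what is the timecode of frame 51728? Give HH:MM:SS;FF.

00:28:46;00

Each 10-minute DF block holds 10 × 60 × 30 − 9 × 2 = 17982 frames. 51728 ÷ 17982 → 2 full blocks, remainder 15764.
Within the partial block the first minute is 1800 frames and each further minute 1798, so 8 further minute boundaries passed. Total skipped labels = 18 × 2 + 2 × 8 = 52.
Non-drop label index = 51728 + 52 = 51780; at 30 labels/s that is 00:28:46:00, i.e. DF 00:28:46;00.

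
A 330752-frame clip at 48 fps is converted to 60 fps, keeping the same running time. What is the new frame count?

413440 frames

Target frames = source frames × (target rate / source rate) = 330752 × (60)/(48) = 330752 × 5/4 = 413440.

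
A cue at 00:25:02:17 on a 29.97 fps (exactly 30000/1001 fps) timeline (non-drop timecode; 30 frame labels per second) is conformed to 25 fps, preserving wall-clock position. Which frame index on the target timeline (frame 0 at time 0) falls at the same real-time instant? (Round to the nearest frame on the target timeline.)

Source frame index: (0×3600 + 25×60 + 2) × 30 + 17 = 45077.
Real time: 45077 / (30000/1001) = 45122077/30000 s.
Target frame: (45122077/30000) × (25) = 45122077/1200 ≈ 37601.731 → 37602.

frame 37602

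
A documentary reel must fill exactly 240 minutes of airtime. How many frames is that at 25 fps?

240 min = 14400 s.
Frames = 14400 × 25 = 360000.

360000 frames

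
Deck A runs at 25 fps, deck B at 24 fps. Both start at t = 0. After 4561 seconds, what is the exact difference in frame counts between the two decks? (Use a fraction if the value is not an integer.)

A emits 25 × 4561 = 114025 frames; B emits 24 × 4561 = 109464.
Difference = 4561 frames; B is behind A.

4561 frames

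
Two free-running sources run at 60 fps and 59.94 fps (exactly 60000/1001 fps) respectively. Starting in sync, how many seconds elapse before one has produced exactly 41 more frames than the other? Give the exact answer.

41041/60 seconds

The gap grows by |60000/1001 − 60| = 60/1001 frames per second.
Time for a 41-frame gap: 41 ÷ (60/1001) = 41041/60 s.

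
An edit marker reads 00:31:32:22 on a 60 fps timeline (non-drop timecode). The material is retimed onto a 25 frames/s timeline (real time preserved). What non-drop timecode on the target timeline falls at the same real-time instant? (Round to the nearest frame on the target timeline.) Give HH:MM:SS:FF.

Source frame index: (0×3600 + 31×60 + 32) × 60 + 22 = 113542.
Real time: 113542 / (60) = 56771/30 s.
Target frame: (56771/30) × (25) = 283855/6 ≈ 47309.167 → 47309.
At 25 labels/s: frame 47309 → 00:31:32:09.

00:31:32:09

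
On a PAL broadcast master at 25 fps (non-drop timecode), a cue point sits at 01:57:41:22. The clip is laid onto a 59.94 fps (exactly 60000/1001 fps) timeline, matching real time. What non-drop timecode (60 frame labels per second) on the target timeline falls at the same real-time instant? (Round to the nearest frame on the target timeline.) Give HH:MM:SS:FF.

Source frame index: (1×3600 + 57×60 + 41) × 25 + 22 = 176547.
Real time: 176547 / (25) = 176547/25 s.
Target frame: (176547/25) × (60000/1001) = 60530400/143 ≈ 423289.510 → 423290.
At 60 labels/s: frame 423290 → 01:57:34:50.

01:57:34:50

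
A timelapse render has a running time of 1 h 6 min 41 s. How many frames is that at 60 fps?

240060 frames

1 h 6 min 41 s = 4001 s.
Frames = 4001 × 60 = 240060.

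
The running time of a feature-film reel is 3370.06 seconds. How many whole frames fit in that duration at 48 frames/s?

161762 frames

Frames = 3370.06 × 48 = 4044072/25 ≈ 161762.8800.
Complete frames: 161762.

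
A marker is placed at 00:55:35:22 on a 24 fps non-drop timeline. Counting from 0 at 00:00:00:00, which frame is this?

frame 80062

Total seconds to the label: (0 × 3600 + 55 × 60 + 35) = 3335.
Frame index = 3335 × 24 + 22 = 80062.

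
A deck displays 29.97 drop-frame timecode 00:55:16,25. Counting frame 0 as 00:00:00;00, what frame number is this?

99405

As if non-drop at 30 labels/s: (0 × 3600 + 55 × 60 + 16) × 30 + 25 = 99505.
Minute boundaries passed: 55; those not divisible by 10: 55 − 5 = 50; dropped labels = 2 × 50 = 100.
Actual frame index = 99505 − 100 = 99405.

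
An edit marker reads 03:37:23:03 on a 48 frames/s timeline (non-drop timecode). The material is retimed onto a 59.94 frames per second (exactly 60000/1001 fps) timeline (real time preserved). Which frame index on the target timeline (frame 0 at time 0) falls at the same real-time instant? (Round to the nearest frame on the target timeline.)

Source frame index: (3×3600 + 37×60 + 23) × 48 + 3 = 626067.
Real time: 626067 / (48) = 208689/16 s.
Target frame: (208689/16) × (60000/1001) = 60198750/77 ≈ 781801.948 → 781802.

frame 781802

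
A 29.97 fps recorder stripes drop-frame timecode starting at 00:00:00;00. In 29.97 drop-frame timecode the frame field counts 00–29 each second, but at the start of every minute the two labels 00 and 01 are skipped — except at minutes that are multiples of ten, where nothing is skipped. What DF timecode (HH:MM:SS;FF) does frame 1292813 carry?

11:58:56;27

Ten DF minutes hold 17982 frames, so frame 1292813 lies in block 71 (frames 1276722–1294703) with 16091 frames into that block.
The block's first minute is 1800 frames and the rest 1798 each; 16091 frames reaches minute 8, so 71 × 18 + 8 × 2 = 1294 labels have been skipped so far.
Adding those back, label number 1292813 + 1294 = 1294107 at 30 labels/s is 43136 s + 27 f = 11 h 58 min 56 s frame 27, i.e. 11:58:56;27.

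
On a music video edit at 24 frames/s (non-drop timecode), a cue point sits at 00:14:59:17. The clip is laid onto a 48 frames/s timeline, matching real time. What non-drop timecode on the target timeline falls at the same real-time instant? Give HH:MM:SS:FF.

00:14:59:34

Source frame index: (0×3600 + 14×60 + 59) × 24 + 17 = 21593.
Real time: 21593 / (24) = 21593/24 s.
Target frame: (21593/24) × (48) = 43186.
At 48 labels/s: frame 43186 → 00:14:59:34.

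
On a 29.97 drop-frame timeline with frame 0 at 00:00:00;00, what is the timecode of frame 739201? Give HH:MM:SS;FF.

Each 10-minute DF block holds 10 × 60 × 30 − 9 × 2 = 17982 frames. 739201 ÷ 17982 → 41 full blocks, remainder 1939.
Within the partial block the first minute is 1800 frames and each further minute 1798, so 1 further minute boundary passed. Total skipped labels = 18 × 41 + 2 × 1 = 740.
Non-drop label index = 739201 + 740 = 739941; at 30 labels/s that is 06:51:04:21, i.e. DF 06:51:04;21.

06:51:04;21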